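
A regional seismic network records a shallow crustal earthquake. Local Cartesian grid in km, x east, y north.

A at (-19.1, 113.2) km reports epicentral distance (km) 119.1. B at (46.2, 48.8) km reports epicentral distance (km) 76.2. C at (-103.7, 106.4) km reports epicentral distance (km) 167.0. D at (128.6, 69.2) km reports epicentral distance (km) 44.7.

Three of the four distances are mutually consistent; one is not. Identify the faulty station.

Solve using three stations at a time. Using A, B, D (subtract circle equations pairwise → linear system) gives (x, y) ≈ (99.6, 103.2).
Distances from that point to each station vs reported:
  A: calculated 119.1 vs reported 119.1 → residual 0.0 km
  B: calculated 76.2 vs reported 76.2 → residual 0.0 km
  C: calculated 203.3 vs reported 167.0 → residual 36.3 km
  D: calculated 44.7 vs reported 44.7 → residual 0.0 km
A, B, D are mutually consistent (residuals ≈ 0); C is off by 36.3 km.

C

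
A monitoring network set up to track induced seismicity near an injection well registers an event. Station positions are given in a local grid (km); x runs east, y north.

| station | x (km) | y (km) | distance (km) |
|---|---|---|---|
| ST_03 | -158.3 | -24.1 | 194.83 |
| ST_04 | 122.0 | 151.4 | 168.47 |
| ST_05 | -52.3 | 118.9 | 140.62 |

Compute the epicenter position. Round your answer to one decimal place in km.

Circle about each station: (x + 158.3)² + (y + 24.1)² = 194.83²; (x − 122.0)² + (y − 151.4)² = 168.47²; (x + 52.3)² + (y − 118.9)² = 140.62².
Subtracting pairs of circle equations eliminates x²+y² and gives linear equations (the radical axes):
560.6 x + 351.0 y = 21742.85
212.0 x + 286.0 y = 9417.54
Solving the 2×2 system: x ≈ 33.9, y ≈ 7.8 km.
Check against ST_03 (with the unrounded x, y): √((x + 158.3)²+(y + 24.1)²) = 194.83 ≈ 194.83 km. ✓

33.9 km east, 7.8 km north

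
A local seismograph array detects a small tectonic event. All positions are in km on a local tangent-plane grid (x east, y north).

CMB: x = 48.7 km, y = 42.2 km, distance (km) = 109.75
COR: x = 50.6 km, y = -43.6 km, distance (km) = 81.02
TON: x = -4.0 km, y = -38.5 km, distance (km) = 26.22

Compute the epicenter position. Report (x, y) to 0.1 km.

x ≈ -29.9 km, y ≈ -34.4 km

Circle about each station: (x − 48.7)² + (y − 42.2)² = 109.75²; (x − 50.6)² + (y + 43.6)² = 81.02²; (x + 4.0)² + (y + 38.5)² = 26.22².
Subtracting pairs of circle equations eliminates x²+y² and gives linear equations (the radical axes):
3.8 x − 171.6 y = 5789.61
-105.4 x − 161.4 y = 8703.29
Solving the 2×2 system: x ≈ -29.9, y ≈ -34.4 km.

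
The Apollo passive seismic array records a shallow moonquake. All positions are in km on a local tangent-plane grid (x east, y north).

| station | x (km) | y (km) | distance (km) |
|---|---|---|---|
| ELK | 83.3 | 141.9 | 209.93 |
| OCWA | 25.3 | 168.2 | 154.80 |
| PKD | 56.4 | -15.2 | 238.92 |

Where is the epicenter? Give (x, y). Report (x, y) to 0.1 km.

Circle about each station: (x − 83.3)² + (y − 141.9)² = 209.93²; (x − 25.3)² + (y − 168.2)² = 154.80²; (x − 56.4)² + (y + 15.2)² = 238.92².
Subtracting pairs of circle equations eliminates x²+y² and gives linear equations (the radical axes):
-116.0 x + 52.6 y = 21964.39
-53.8 x − 314.2 y = -36674.66
Solving the 2×2 system: x ≈ -126.6, y ≈ 138.4 km.

x ≈ -126.6 km, y ≈ 138.4 km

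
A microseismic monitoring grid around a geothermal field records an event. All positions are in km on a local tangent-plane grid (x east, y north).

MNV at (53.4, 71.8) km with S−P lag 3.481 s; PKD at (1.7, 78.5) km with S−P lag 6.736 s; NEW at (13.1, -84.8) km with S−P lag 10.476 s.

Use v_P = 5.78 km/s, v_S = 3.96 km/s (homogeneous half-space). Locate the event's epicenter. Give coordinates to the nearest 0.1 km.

72.9 km east, 32.6 km north

Distance from S−P lag: d = Δt · v_P v_S / (v_P − v_S) = Δt · (5.78·3.96)/(5.78−3.96) ≈ 12.5763·Δt.
So d_MNV = 43.78, d_PKD = 84.71, d_NEW = 131.75 km.
Circle about each station: (x − 53.4)² + (y − 71.8)² = 43.78²; (x − 1.7)² + (y − 78.5)² = 84.71²; (x − 13.1)² + (y + 84.8)² = 131.75².
Subtracting the MNV equation from the PKD and NEW equations removes the quadratic terms:
-103.4 x + 13.4 y = -7100.76
-80.6 x − 313.2 y = -16085.52
Solving the 2×2 system: x ≈ 72.9, y ≈ 32.6 km.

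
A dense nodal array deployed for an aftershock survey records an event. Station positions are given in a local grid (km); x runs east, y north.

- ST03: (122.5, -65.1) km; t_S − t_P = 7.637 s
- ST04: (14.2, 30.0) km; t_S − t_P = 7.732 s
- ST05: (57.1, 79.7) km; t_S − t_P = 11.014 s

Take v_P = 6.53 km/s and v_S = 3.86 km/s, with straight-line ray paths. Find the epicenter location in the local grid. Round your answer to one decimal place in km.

63.2 km east, -24.1 km north

Distance from S−P lag: d = Δt · v_P v_S / (v_P − v_S) = Δt · (6.53·3.86)/(6.53−3.86) ≈ 9.4404·Δt.
So d_ST03 = 72.10, d_ST04 = 72.99, d_ST05 = 103.98 km.
Circle about each station: (x − 122.5)² + (y + 65.1)² = 72.10²; (x − 14.2)² + (y − 30.0)² = 72.99²; (x − 57.1)² + (y − 79.7)² = 103.98².
Subtracting pairs of circle equations eliminates x²+y² and gives linear equations (the radical axes):
-216.6 x + 190.2 y = -18271.75
-130.8 x + 289.6 y = -15245.19
Solving the 2×2 system: x ≈ 63.2, y ≈ -24.1 km.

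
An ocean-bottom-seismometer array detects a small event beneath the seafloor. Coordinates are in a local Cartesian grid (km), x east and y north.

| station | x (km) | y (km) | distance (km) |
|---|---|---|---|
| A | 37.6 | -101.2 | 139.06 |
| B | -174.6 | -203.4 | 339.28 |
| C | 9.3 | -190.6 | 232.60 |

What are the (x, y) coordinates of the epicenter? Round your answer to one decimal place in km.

67.1 km east, 34.7 km north

Circle about each station: (x − 37.6)² + (y + 101.2)² = 139.06²; (x + 174.6)² + (y + 203.4)² = 339.28²; (x − 9.3)² + (y + 190.6)² = 232.60².
Subtracting the A equation from the B and C equations removes the quadratic terms:
-424.4 x − 204.4 y = -35571.71
-56.6 x − 178.8 y = -10005.43
Solving the 2×2 system: x ≈ 67.1, y ≈ 34.7 km.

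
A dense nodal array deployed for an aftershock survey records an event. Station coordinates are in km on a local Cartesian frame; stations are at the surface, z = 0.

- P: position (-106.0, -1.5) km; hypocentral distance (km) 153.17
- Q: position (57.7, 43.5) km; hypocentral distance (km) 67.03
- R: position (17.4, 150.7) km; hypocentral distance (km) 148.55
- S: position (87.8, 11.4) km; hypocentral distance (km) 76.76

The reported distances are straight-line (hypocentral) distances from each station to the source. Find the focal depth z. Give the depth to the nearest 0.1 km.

z ≈ 56.2 km

Each station gives a sphere (x−x_i)² + (y−y_i)² + z² = d_i² (stations at z=0).
Subtracting the P sphere from Q and R: z² cancels, leaving linear equations in x and y:
327.4 x + 90.0 y = 12951.32
246.8 x + 304.4 y = 13168.95
Solving: x ≈ 35.600, y ≈ 14.398 km (keep extra digits for the depth step; rounded: 35.6, 14.4).
Then from the P sphere: z² = 153.17² − (x + 106.0)² − (y + 1.5)² with x = 35.600, y = 14.398, so z ≈ 56.194 ≈ 56.2 km.
Check against S (with the unrounded solution): distance 76.76 ≈ 76.76 km. ✓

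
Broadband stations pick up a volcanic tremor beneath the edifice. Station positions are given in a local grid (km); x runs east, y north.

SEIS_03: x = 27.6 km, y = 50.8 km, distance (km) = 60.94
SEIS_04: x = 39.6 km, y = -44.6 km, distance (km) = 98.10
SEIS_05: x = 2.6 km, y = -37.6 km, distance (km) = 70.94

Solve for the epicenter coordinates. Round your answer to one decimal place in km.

x ≈ -28.2 km, y ≈ 26.3 km

Circle about each station: (x − 27.6)² + (y − 50.8)² = 60.94²; (x − 39.6)² + (y + 44.6)² = 98.10²; (x − 2.6)² + (y + 37.6)² = 70.94².
Subtracting the SEIS_03 equation from the SEIS_04 and SEIS_05 equations removes the quadratic terms:
24.0 x − 190.8 y = -5695.01
-50.0 x − 176.8 y = -3240.68
Solving the 2×2 system: x ≈ -28.2, y ≈ 26.3 km.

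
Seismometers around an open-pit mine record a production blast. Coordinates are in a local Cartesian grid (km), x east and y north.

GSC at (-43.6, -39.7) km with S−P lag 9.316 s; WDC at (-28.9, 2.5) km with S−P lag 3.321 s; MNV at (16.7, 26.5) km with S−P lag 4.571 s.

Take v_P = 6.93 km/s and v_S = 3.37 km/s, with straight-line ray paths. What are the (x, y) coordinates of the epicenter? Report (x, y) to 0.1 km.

Distance from S−P lag: d = Δt · v_P v_S / (v_P − v_S) = Δt · (6.93·3.37)/(6.93−3.37) ≈ 6.5601·Δt.
So d_GSC = 61.11, d_WDC = 21.79, d_MNV = 29.99 km.
Circle about each station: (x + 43.6)² + (y + 39.7)² = 61.11²; (x + 28.9)² + (y − 2.5)² = 21.79²; (x − 16.7)² + (y − 26.5)² = 29.99².
Subtracting pairs of circle equations eliminates x²+y² and gives linear equations (the radical axes):
29.4 x + 84.4 y = 624.04
120.6 x + 132.4 y = 339.12
Solving the 2×2 system: x ≈ -8.6, y ≈ 10.4 km.

-8.6 km east, 10.4 km north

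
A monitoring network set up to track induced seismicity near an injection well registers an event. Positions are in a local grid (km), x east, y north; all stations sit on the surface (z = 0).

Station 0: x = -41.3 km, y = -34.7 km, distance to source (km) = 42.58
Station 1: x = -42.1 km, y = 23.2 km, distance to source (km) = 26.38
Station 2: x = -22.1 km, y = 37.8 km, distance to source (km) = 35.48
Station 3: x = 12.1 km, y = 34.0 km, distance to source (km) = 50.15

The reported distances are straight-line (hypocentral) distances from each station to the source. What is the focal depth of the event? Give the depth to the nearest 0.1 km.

10.0 km

Each station gives a sphere (x−x_i)² + (y−y_i)² + z² = d_i² (stations at z=0).
Subtracting the Station 0 sphere from Station 1 and Station 2: z² cancels, leaving linear equations in x and y:
-1.6 x + 115.8 y = 518.02
38.4 x + 145.0 y = -438.30
Solving: x ≈ -26.902, y ≈ 4.102 km (keep extra digits for the depth step; rounded: -26.9, 4.1).
Then from the Station 0 sphere: z² = 42.58² − (x + 41.3)² − (y + 34.7)² with x = -26.902, y = 4.102, so z ≈ 10.008 ≈ 10.0 km.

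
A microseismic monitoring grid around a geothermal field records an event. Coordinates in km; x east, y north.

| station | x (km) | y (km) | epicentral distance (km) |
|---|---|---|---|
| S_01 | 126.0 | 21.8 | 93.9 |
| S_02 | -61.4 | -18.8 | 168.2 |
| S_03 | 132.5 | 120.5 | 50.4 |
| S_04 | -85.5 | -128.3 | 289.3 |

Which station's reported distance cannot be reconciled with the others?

Solve using three stations at a time. Using S_01, S_03, S_04 (subtract circle equations pairwise → linear system) gives (x, y) ≈ (84.3, 105.9).
Distances from that point to each station vs reported:
  S_01: calculated 93.9 vs reported 93.9 → residual 0.0 km
  S_02: calculated 191.8 vs reported 168.2 → residual 23.6 km
  S_03: calculated 50.3 vs reported 50.4 → residual 0.1 km
  S_04: calculated 289.3 vs reported 289.3 → residual 0.0 km
S_01, S_03, S_04 are mutually consistent (residuals ≈ 0); S_02 is off by 23.6 km.

S_02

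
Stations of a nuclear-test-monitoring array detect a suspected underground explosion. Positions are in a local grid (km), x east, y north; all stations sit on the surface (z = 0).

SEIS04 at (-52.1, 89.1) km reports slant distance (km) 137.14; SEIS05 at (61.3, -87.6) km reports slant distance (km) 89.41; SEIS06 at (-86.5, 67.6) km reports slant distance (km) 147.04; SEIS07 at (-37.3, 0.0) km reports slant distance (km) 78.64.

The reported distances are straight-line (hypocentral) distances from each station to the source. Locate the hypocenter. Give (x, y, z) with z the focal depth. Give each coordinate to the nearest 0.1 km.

Each station gives a sphere (x−x_i)² + (y−y_i)² + z² = d_i² (stations at z=0).
Subtracting the SEIS04 sphere from SEIS05 and SEIS06: z² cancels, leaving linear equations in x and y:
226.8 x − 353.4 y = 11591.46
-68.8 x − 43.0 y = -1414.59
Solving: x ≈ 29.306, y ≈ -13.992 km (keep extra digits for the depth step; rounded: 29.3, -14.0).
Then from the SEIS04 sphere: z² = 137.14² − (x + 52.1)² − (y − 89.1)² with x = 29.306, y = -13.992, so z ≈ 39.402 ≈ 39.4 km.

x ≈ 29.3 km, y ≈ -14.0 km, depth ≈ 39.4 km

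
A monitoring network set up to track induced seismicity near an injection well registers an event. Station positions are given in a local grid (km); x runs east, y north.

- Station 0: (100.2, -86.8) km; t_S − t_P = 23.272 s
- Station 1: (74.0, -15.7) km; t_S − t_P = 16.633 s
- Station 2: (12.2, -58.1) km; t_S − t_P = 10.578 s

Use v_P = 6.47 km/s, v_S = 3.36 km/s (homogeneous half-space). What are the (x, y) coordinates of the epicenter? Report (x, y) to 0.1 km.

x ≈ -42.0 km, y ≈ -7.8 km

Distance from S−P lag: d = Δt · v_P v_S / (v_P − v_S) = Δt · (6.47·3.36)/(6.47−3.36) ≈ 6.9901·Δt.
So d_Station 0 = 162.67, d_Station 1 = 116.27, d_Station 2 = 73.94 km.
Circle about each station: (x − 100.2)² + (y + 86.8)² = 162.67²; (x − 74.0)² + (y + 15.7)² = 116.27²; (x − 12.2)² + (y + 58.1)² = 73.94².
Subtracting the Station 0 equation from the Station 1 and Station 2 equations removes the quadratic terms:
-52.4 x + 142.2 y = 1091.03
-176.0 x + 57.4 y = 6944.58
Solving the 2×2 system: x ≈ -42.0, y ≈ -7.8 km.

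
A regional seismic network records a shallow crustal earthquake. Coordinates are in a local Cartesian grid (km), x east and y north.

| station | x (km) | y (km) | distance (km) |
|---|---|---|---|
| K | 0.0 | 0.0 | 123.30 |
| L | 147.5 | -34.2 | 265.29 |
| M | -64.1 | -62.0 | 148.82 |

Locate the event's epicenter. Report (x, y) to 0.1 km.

Circle about each station: x² + y² = 123.30²; (x − 147.5)² + (y + 34.2)² = 265.29²; (x + 64.1)² + (y + 62.0)² = 148.82².
Subtracting the K equation from the L and M equations removes the quadratic terms:
295.0 x − 68.4 y = -32250.00
-128.2 x − 124.0 y = 1008.31
Solving the 2×2 system: x ≈ -89.7, y ≈ 84.6 km.
Check against K (with the unrounded x, y): √(x²+y²) = 123.31 ≈ 123.30 km. ✓

x ≈ -89.7 km, y ≈ 84.6 km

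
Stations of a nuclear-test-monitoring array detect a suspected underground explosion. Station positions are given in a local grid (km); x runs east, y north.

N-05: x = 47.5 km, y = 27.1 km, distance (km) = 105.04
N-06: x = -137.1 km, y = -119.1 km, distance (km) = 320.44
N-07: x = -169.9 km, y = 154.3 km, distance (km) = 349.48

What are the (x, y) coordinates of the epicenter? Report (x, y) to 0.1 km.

152.2 km east, 18.7 km north

Circle about each station: (x − 47.5)² + (y − 27.1)² = 105.04²; (x + 137.1)² + (y + 119.1)² = 320.44²; (x + 169.9)² + (y − 154.3)² = 349.48².
Subtracting pairs of circle equations eliminates x²+y² and gives linear equations (the radical axes):
-369.2 x − 292.4 y = -61657.83
-434.8 x + 254.4 y = -61419.03
Solving the 2×2 system: x ≈ 152.2, y ≈ 18.7 km.
Check against N-05 (with the unrounded x, y): √((x − 47.5)²+(y − 27.1)²) = 105.03 ≈ 105.04 km. ✓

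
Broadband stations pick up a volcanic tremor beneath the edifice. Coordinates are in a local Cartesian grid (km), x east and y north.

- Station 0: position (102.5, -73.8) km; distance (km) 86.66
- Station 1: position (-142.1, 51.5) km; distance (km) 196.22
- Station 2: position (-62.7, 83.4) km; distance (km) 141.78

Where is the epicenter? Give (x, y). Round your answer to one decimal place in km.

(44.4, -9.5)

Circle about each station: (x − 102.5)² + (y + 73.8)² = 86.66²; (x + 142.1)² + (y − 51.5)² = 196.22²; (x + 62.7)² + (y − 83.4)² = 141.78².
Subtracting pairs of circle equations eliminates x²+y² and gives linear equations (the radical axes):
-489.2 x + 250.6 y = -24100.36
-330.4 x + 314.4 y = -17657.45
Solving the 2×2 system: x ≈ 44.4, y ≈ -9.5 km.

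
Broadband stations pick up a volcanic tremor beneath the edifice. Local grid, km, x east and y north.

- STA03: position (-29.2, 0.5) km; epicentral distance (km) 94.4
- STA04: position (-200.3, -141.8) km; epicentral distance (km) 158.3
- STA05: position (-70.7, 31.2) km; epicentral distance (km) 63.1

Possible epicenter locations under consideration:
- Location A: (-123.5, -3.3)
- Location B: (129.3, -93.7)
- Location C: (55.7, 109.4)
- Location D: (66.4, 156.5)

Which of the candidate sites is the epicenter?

For each candidate, compare |candidate − station| to the reported distance:
Location A: residuals STA03 0.0, STA04 0.1, STA05 0.0 → max 0.1 km
Location B: residuals STA03 90.0, STA04 174.8, STA05 172.7 → max 174.8 km
Location C: residuals STA03 43.7, STA04 200.4, STA05 85.5 → max 200.4 km
Location D: residuals STA03 88.6, STA04 241.8, STA05 122.6 → max 241.8 km
Only Location A has all residuals ≈ 0.

Location A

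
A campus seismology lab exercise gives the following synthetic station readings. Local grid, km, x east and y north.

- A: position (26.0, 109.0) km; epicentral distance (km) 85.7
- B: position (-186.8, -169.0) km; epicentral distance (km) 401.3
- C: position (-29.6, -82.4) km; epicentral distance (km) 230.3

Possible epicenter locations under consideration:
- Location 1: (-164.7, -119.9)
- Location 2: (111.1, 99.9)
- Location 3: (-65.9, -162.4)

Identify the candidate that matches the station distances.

Location 2

For each candidate, compare |candidate − station| to the reported distance:
Location 1: residuals A 212.2, B 347.5, C 90.1 → max 347.5 km
Location 2: residuals A 0.1, B 0.0, C 0.0 → max 0.1 km
Location 3: residuals A 200.8, B 280.2, C 142.4 → max 280.2 km
Only Location 2 has all residuals ≈ 0.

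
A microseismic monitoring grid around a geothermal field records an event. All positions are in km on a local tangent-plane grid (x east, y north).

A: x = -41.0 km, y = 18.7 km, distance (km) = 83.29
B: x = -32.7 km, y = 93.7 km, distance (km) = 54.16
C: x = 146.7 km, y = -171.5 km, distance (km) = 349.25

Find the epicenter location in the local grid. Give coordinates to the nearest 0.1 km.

-86.6 km east, 88.4 km north

Circle about each station: (x + 41.0)² + (y − 18.7)² = 83.29²; (x + 32.7)² + (y − 93.7)² = 54.16²; (x − 146.7)² + (y + 171.5)² = 349.25².
Subtracting the A equation from the B and C equations removes the quadratic terms:
16.6 x + 150.0 y = 11822.21
375.4 x − 380.4 y = -66135.89
Solving the 2×2 system: x ≈ -86.6, y ≈ 88.4 km.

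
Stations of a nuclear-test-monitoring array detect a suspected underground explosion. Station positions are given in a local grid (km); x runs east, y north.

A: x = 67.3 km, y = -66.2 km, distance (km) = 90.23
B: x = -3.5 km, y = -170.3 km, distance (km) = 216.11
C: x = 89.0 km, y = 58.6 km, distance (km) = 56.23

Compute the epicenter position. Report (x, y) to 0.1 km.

Circle about each station: (x − 67.3)² + (y + 66.2)² = 90.23²; (x + 3.5)² + (y + 170.3)² = 216.11²; (x − 89.0)² + (y − 58.6)² = 56.23².
Subtracting the A equation from the B and C equations removes the quadratic terms:
-141.6 x − 208.2 y = -18459.47
43.4 x + 249.6 y = 7422.87
Solving the 2×2 system: x ≈ 116.4, y ≈ 9.5 km.
Check against A (with the unrounded x, y): √((x − 67.3)²+(y + 66.2)²) = 90.23 ≈ 90.23 km. ✓

(116.4, 9.5)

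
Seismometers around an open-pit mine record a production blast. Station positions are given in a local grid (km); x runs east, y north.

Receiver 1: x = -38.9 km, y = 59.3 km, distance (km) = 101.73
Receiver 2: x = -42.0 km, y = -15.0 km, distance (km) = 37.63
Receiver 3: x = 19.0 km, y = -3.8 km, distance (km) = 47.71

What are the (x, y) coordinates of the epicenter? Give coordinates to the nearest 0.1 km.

Circle about each station: (x + 38.9)² + (y − 59.3)² = 101.73²; (x + 42.0)² + (y + 15.0)² = 37.63²; (x − 19.0)² + (y + 3.8)² = 47.71².
Subtracting pairs of circle equations eliminates x²+y² and gives linear equations (the radical axes):
-6.2 x − 148.6 y = 5892.28
115.8 x − 126.2 y = 3418.49
Solving the 2×2 system: x ≈ -13.1, y ≈ -39.1 km.

-13.1 km east, -39.1 km north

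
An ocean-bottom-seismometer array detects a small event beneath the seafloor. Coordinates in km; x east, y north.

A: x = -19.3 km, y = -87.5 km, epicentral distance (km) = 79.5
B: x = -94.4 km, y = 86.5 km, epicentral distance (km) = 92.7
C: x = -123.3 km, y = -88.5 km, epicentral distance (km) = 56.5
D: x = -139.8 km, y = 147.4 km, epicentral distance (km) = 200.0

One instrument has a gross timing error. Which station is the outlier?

Solve using three stations at a time. Using A, C, D (subtract circle equations pairwise → linear system) gives (x, y) ≈ (-86.7, -45.4).
Distances from that point to each station vs reported:
  A: calculated 79.5 vs reported 79.5 → residual 0.0 km
  B: calculated 132.2 vs reported 92.7 → residual 39.5 km
  C: calculated 56.5 vs reported 56.5 → residual 0.0 km
  D: calculated 200.0 vs reported 200.0 → residual 0.0 km
A, C, D are mutually consistent (residuals ≈ 0); B is off by 39.5 km.

B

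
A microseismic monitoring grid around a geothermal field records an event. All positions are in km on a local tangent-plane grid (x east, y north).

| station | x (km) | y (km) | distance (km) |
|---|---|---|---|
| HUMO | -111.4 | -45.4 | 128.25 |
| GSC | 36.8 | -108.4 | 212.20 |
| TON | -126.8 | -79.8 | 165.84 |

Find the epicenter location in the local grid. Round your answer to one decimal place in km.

(-68.9, 75.6)

Circle about each station: (x + 111.4)² + (y + 45.4)² = 128.25²; (x − 36.8)² + (y + 108.4)² = 212.20²; (x + 126.8)² + (y + 79.8)² = 165.84².
Subtracting the HUMO equation from the GSC and TON equations removes the quadratic terms:
296.4 x − 126.0 y = -29947.10
-30.8 x − 68.8 y = -3079.68
Solving the 2×2 system: x ≈ -68.9, y ≈ 75.6 km.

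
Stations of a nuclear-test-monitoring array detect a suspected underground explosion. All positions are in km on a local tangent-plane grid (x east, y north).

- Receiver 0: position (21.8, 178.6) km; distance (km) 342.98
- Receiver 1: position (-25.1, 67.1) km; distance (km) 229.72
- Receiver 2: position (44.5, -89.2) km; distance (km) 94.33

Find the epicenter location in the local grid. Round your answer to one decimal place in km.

Circle about each station: (x − 21.8)² + (y − 178.6)² = 342.98²; (x + 25.1)² + (y − 67.1)² = 229.72²; (x − 44.5)² + (y + 89.2)² = 94.33².
Subtracting the Receiver 0 equation from the Receiver 1 and Receiver 2 equations removes the quadratic terms:
-93.8 x − 223.0 y = 37623.22
45.4 x − 535.6 y = 86300.82
Solving the 2×2 system: x ≈ -15.0, y ≈ -162.4 km.

-15.0 km east, -162.4 km north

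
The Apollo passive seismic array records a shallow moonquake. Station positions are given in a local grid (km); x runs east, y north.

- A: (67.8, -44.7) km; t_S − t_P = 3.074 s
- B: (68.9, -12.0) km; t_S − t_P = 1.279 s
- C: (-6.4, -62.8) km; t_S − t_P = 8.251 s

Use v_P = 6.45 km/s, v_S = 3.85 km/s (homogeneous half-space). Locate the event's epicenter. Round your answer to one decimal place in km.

Distance from S−P lag: d = Δt · v_P v_S / (v_P − v_S) = Δt · (6.45·3.85)/(6.45−3.85) ≈ 9.5510·Δt.
So d_A = 29.36, d_B = 12.22, d_C = 78.80 km.
Circle about each station: (x − 67.8)² + (y + 44.7)² = 29.36²; (x − 68.9)² + (y + 12.0)² = 12.22²; (x + 6.4)² + (y + 62.8)² = 78.80².
Subtracting pairs of circle equations eliminates x²+y² and gives linear equations (the radical axes):
2.2 x + 65.4 y = -991.04
-148.4 x − 36.2 y = -7957.56
Solving the 2×2 system: x ≈ 57.8, y ≈ -17.1 km.
Check against A (with the unrounded x, y): √((x − 67.8)²+(y + 44.7)²) = 29.36 ≈ 29.36 km. ✓

x ≈ 57.8 km, y ≈ -17.1 km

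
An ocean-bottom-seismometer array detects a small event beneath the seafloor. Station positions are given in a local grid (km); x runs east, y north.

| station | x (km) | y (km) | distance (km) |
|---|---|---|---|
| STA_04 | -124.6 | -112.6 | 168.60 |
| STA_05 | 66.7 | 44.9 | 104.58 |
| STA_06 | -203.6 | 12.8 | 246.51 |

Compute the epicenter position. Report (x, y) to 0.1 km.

33.6 km east, -54.3 km north

Circle about each station: (x + 124.6)² + (y + 112.6)² = 168.60²; (x − 66.7)² + (y − 44.9)² = 104.58²; (x + 203.6)² + (y − 12.8)² = 246.51².
Subtracting the STA_04 equation from the STA_05 and STA_06 equations removes the quadratic terms:
382.6 x + 315.0 y = -4250.04
-158.0 x + 250.8 y = -18928.34
Solving the 2×2 system: x ≈ 33.6, y ≈ -54.3 km.
Check against STA_04 (with the unrounded x, y): √((x + 124.6)²+(y + 112.6)²) = 168.60 ≈ 168.60 km. ✓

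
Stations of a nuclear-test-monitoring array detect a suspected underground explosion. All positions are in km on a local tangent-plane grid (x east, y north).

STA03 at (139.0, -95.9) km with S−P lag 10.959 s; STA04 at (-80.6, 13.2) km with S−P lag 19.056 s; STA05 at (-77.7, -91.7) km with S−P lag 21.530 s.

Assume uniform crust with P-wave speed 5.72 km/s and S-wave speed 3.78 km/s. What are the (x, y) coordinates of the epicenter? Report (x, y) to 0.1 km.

131.4 km east, 26.0 km north

Distance from S−P lag: d = Δt · v_P v_S / (v_P − v_S) = Δt · (5.72·3.78)/(5.72−3.78) ≈ 11.1452·Δt.
So d_STA03 = 122.14, d_STA04 = 212.38, d_STA05 = 239.96 km.
Circle about each station: (x − 139.0)² + (y + 95.9)² = 122.14²; (x + 80.6)² + (y − 13.2)² = 212.38²; (x + 77.7)² + (y + 91.7)² = 239.96².
Subtracting pairs of circle equations eliminates x²+y² and gives linear equations (the radical axes):
-439.2 x + 218.2 y = -52034.29
-433.4 x + 8.4 y = -56734.25
Solving the 2×2 system: x ≈ 131.4, y ≈ 26.0 km.
Check against STA03 (with the unrounded x, y): √((x − 139.0)²+(y + 95.9)²) = 122.17 ≈ 122.14 km. ✓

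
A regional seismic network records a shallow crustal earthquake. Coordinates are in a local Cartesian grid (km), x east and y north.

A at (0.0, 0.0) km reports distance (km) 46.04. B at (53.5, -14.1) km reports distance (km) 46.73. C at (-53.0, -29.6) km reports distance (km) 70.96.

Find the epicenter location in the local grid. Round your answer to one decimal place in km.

x ≈ 16.7 km, y ≈ -42.9 km

Circle about each station: x² + y² = 46.04²; (x − 53.5)² + (y + 14.1)² = 46.73²; (x + 53.0)² + (y + 29.6)² = 70.96².
Subtracting the A equation from the B and C equations removes the quadratic terms:
107.0 x − 28.2 y = 2997.05
-106.0 x − 59.2 y = 769.52
Solving the 2×2 system: x ≈ 16.7, y ≈ -42.9 km.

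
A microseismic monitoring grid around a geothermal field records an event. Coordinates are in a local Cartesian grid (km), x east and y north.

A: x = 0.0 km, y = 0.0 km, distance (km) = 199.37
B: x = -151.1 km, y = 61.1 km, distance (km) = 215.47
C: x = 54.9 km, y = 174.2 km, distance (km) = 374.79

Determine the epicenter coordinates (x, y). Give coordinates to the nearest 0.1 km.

(-127.7, -153.1)

Circle about each station: x² + y² = 199.37²; (x + 151.1)² + (y − 61.1)² = 215.47²; (x − 54.9)² + (y − 174.2)² = 374.79².
Subtracting pairs of circle equations eliminates x²+y² and gives linear equations (the radical axes):
-302.2 x + 122.2 y = 19885.50
109.8 x + 348.4 y = -67359.50
Solving the 2×2 system: x ≈ -127.7, y ≈ -153.1 km.
Check against A (with the unrounded x, y): √(x²+y²) = 199.36 ≈ 199.37 km. ✓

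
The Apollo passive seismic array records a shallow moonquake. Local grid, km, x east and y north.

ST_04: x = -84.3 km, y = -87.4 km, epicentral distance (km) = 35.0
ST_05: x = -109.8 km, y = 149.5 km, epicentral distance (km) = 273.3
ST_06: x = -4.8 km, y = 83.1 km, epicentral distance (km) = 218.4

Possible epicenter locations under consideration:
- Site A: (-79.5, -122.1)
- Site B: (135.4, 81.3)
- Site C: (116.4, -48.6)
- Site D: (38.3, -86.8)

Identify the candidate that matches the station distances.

For each candidate, compare |candidate − station| to the reported distance:
Site A: residuals ST_04 0.0, ST_05 0.0, ST_06 0.0 → max 0.0 km
Site B: residuals ST_04 242.0, ST_05 18.8, ST_06 78.2 → max 242.0 km
Site C: residuals ST_04 169.4, ST_05 27.4, ST_06 39.4 → max 169.4 km
Site D: residuals ST_04 87.6, ST_05 5.6, ST_06 43.1 → max 87.6 km
Only Site A has all residuals ≈ 0.

Site A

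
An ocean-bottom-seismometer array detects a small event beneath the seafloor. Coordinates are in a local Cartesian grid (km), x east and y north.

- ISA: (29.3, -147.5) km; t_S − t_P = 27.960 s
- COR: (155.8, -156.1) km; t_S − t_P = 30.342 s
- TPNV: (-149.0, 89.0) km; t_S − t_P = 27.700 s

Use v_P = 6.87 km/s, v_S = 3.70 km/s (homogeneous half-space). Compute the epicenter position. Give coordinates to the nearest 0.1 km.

(72.5, 72.5)

Distance from S−P lag: d = Δt · v_P v_S / (v_P − v_S) = Δt · (6.87·3.70)/(6.87−3.70) ≈ 8.0186·Δt.
So d_ISA = 224.20, d_COR = 243.30, d_TPNV = 222.12 km.
Circle about each station: (x − 29.3)² + (y + 147.5)² = 224.20²; (x − 155.8)² + (y + 156.1)² = 243.30²; (x + 149.0)² + (y − 89.0)² = 222.12².
Subtracting pairs of circle equations eliminates x²+y² and gives linear equations (the radical axes):
253.0 x − 17.2 y = 17096.86
-356.6 x + 473.0 y = 8435.61
Solving the 2×2 system: x ≈ 72.5, y ≈ 72.5 km.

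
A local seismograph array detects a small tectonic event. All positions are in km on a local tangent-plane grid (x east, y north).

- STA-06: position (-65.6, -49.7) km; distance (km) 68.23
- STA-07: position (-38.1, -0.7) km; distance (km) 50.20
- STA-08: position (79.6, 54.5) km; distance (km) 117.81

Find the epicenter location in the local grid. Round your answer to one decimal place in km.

x ≈ 0.5 km, y ≈ -32.8 km

Circle about each station: (x + 65.6)² + (y + 49.7)² = 68.23²; (x + 38.1)² + (y + 0.7)² = 50.20²; (x − 79.6)² + (y − 54.5)² = 117.81².
Subtracting the STA-06 equation from the STA-07 and STA-08 equations removes the quadratic terms:
55.0 x + 98.0 y = -3186.06
290.4 x + 208.4 y = -6690.90
Solving the 2×2 system: x ≈ 0.5, y ≈ -32.8 km.
Check against STA-06 (with the unrounded x, y): √((x + 65.6)²+(y + 49.7)²) = 68.22 ≈ 68.23 km. ✓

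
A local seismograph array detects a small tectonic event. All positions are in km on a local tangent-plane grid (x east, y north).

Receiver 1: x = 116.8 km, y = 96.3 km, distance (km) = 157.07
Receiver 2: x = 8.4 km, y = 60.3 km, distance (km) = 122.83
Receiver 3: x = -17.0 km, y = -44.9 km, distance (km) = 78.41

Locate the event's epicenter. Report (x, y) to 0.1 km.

61.2 km east, -50.6 km north

Circle about each station: (x − 116.8)² + (y − 96.3)² = 157.07²; (x − 8.4)² + (y − 60.3)² = 122.83²; (x + 17.0)² + (y + 44.9)² = 78.41².
Subtracting the Receiver 1 equation from the Receiver 2 and Receiver 3 equations removes the quadratic terms:
-216.8 x − 72.0 y = -9625.50
-267.6 x − 282.4 y = -2088.06
Solving the 2×2 system: x ≈ 61.2, y ≈ -50.6 km.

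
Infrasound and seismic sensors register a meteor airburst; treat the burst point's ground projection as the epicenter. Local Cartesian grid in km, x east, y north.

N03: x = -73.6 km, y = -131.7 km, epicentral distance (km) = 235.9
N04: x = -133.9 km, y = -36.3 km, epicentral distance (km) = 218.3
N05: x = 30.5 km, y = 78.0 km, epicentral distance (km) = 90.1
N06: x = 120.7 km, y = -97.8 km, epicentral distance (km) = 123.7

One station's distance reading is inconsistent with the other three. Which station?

N04

Solve using three stations at a time. Using N03, N05, N06 (subtract circle equations pairwise → linear system) gives (x, y) ≈ (103.1, 24.6).
Distances from that point to each station vs reported:
  N03: calculated 235.9 vs reported 235.9 → residual 0.0 km
  N04: calculated 244.7 vs reported 218.3 → residual 26.4 km
  N05: calculated 90.1 vs reported 90.1 → residual 0.0 km
  N06: calculated 123.7 vs reported 123.7 → residual 0.0 km
N03, N05, N06 are mutually consistent (residuals ≈ 0); N04 is off by 26.4 km.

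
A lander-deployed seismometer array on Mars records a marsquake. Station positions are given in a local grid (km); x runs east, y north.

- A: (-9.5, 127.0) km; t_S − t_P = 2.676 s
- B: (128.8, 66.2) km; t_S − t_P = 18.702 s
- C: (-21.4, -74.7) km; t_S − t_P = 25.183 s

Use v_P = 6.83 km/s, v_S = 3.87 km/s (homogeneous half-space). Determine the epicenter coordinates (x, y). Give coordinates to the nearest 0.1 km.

Distance from S−P lag: d = Δt · v_P v_S / (v_P − v_S) = Δt · (6.83·3.87)/(6.83−3.87) ≈ 8.9298·Δt.
So d_A = 23.90, d_B = 167.00, d_C = 224.88 km.
Circle about each station: (x + 9.5)² + (y − 127.0)² = 23.90²; (x − 128.8)² + (y − 66.2)² = 167.00²; (x + 21.4)² + (y + 74.7)² = 224.88².
Subtracting the A equation from the B and C equations removes the quadratic terms:
276.6 x − 121.6 y = -22565.16
-23.8 x − 403.4 y = -60181.00
Solving the 2×2 system: x ≈ -15.6, y ≈ 150.1 km.

(-15.6, 150.1)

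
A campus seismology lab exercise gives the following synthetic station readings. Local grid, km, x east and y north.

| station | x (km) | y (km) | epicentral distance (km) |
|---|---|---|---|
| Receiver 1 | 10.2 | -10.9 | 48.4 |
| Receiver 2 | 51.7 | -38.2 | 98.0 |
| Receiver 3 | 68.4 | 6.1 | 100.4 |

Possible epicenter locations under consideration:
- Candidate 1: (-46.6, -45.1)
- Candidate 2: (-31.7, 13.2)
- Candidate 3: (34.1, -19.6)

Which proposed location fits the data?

Candidate 2

For each candidate, compare |candidate − station| to the reported distance:
Candidate 1: residuals Receiver 1 17.9, Receiver 2 0.5, Receiver 3 25.5 → max 25.5 km
Candidate 2: residuals Receiver 1 0.1, Receiver 2 0.0, Receiver 3 0.0 → max 0.1 km
Candidate 3: residuals Receiver 1 23.0, Receiver 2 72.4, Receiver 3 57.5 → max 72.4 km
Only Candidate 2 has all residuals ≈ 0.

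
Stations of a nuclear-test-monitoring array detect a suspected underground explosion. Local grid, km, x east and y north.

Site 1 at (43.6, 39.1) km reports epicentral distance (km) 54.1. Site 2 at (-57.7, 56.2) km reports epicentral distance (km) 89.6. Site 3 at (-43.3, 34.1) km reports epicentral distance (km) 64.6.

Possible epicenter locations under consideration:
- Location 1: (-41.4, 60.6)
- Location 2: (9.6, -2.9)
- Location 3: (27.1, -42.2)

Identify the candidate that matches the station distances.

Location 2

For each candidate, compare |candidate − station| to the reported distance:
Location 1: residuals Site 1 33.6, Site 2 72.7, Site 3 38.0 → max 72.7 km
Location 2: residuals Site 1 0.1, Site 2 0.0, Site 3 0.0 → max 0.1 km
Location 3: residuals Site 1 28.9, Site 2 40.3, Site 3 39.2 → max 40.3 km
Only Location 2 has all residuals ≈ 0.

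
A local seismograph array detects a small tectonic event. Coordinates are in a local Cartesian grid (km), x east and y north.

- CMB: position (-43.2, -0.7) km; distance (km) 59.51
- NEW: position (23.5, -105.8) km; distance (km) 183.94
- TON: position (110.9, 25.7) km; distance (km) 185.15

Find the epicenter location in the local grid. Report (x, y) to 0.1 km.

Circle about each station: (x + 43.2)² + (y + 0.7)² = 59.51²; (x − 23.5)² + (y + 105.8)² = 183.94²; (x − 110.9)² + (y − 25.7)² = 185.15².
Subtracting the CMB equation from the NEW and TON equations removes the quadratic terms:
133.4 x − 210.2 y = -20413.32
308.2 x + 52.8 y = -19646.51
Solving the 2×2 system: x ≈ -72.5, y ≈ 51.1 km.

(-72.5, 51.1)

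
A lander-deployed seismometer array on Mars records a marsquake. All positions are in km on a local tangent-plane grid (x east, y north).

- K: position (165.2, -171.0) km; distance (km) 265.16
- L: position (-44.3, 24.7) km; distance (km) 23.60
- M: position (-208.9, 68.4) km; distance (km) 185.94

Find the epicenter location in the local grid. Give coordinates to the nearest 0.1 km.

Circle about each station: (x − 165.2)² + (y + 171.0)² = 265.16²; (x + 44.3)² + (y − 24.7)² = 23.60²; (x + 208.9)² + (y − 68.4)² = 185.94².
Subtracting pairs of circle equations eliminates x²+y² and gives linear equations (the radical axes):
-419.0 x + 391.4 y = 15793.41
-748.2 x + 478.8 y = 27521.87
Solving the 2×2 system: x ≈ -34.8, y ≈ 3.1 km.
Check against K (with the unrounded x, y): √((x − 165.2)²+(y + 171.0)²) = 265.16 ≈ 265.16 km. ✓

x ≈ -34.8 km, y ≈ 3.1 km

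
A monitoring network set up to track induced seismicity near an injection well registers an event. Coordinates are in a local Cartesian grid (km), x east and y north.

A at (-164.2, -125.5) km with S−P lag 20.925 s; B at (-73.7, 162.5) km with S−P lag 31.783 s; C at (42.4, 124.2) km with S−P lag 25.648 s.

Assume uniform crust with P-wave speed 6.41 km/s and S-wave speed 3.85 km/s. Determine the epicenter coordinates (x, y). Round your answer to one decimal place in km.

x ≈ 37.5 km, y ≈ -123.0 km

Distance from S−P lag: d = Δt · v_P v_S / (v_P − v_S) = Δt · (6.41·3.85)/(6.41−3.85) ≈ 9.6400·Δt.
So d_A = 201.72, d_B = 306.39, d_C = 247.25 km.
Circle about each station: (x + 164.2)² + (y + 125.5)² = 201.72²; (x + 73.7)² + (y − 162.5)² = 306.39²; (x − 42.4)² + (y − 124.2)² = 247.25².
Subtracting the A equation from the B and C equations removes the quadratic terms:
181.0 x + 576.0 y = -64057.82
413.2 x + 499.4 y = -45930.09
Solving the 2×2 system: x ≈ 37.5, y ≈ -123.0 km.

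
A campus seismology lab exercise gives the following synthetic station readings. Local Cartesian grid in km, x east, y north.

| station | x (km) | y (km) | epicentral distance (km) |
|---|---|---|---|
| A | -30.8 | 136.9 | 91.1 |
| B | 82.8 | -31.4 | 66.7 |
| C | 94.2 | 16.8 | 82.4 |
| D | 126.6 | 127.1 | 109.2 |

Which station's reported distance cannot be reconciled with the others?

Solve using three stations at a time. Using A, C, D (subtract circle equations pairwise → linear system) gives (x, y) ≈ (32.6, 71.5).
Distances from that point to each station vs reported:
  A: calculated 91.1 vs reported 91.1 → residual 0.0 km
  B: calculated 114.5 vs reported 66.7 → residual 47.8 km
  C: calculated 82.4 vs reported 82.4 → residual 0.0 km
  D: calculated 109.2 vs reported 109.2 → residual 0.0 km
A, C, D are mutually consistent (residuals ≈ 0); B is off by 47.8 km.

B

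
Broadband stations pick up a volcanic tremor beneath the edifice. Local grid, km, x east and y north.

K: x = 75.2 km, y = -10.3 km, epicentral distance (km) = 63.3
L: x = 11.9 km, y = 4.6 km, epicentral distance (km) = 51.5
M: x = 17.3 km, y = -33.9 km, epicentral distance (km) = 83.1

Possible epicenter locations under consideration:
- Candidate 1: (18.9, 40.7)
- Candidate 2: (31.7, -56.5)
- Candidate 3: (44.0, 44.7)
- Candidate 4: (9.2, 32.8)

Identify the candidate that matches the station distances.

For each candidate, compare |candidate − station| to the reported distance:
Candidate 1: residuals K 12.7, L 14.7, M 8.5 → max 14.7 km
Candidate 2: residuals K 0.2, L 12.7, M 56.3 → max 56.3 km
Candidate 3: residuals K 0.1, L 0.1, M 0.1 → max 0.1 km
Candidate 4: residuals K 15.5, L 23.2, M 15.9 → max 23.2 km
Only Candidate 3 has all residuals ≈ 0.

Candidate 3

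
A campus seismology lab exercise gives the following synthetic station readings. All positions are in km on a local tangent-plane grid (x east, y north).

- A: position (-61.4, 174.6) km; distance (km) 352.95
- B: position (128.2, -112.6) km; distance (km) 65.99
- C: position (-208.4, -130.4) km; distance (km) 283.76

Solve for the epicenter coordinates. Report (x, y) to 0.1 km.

Circle about each station: (x + 61.4)² + (y − 174.6)² = 352.95²; (x − 128.2)² + (y + 112.6)² = 65.99²; (x + 208.4)² + (y + 130.4)² = 283.76².
Subtracting pairs of circle equations eliminates x²+y² and gives linear equations (the radical axes):
379.2 x − 574.4 y = 115077.90
-294.0 x − 610.0 y = 70233.56
Solving the 2×2 system: x ≈ 74.6, y ≈ -151.1 km.

74.6 km east, -151.1 km north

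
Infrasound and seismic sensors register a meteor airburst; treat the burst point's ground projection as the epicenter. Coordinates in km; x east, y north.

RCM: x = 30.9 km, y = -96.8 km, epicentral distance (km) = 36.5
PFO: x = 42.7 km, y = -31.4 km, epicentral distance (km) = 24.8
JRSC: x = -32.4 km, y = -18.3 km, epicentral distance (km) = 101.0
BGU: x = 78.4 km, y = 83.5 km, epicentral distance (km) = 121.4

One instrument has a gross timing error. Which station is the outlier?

RCM

Solve using three stations at a time. Using PFO, JRSC, BGU (subtract circle equations pairwise → linear system) gives (x, y) ≈ (66.8, -37.3).
Distances from that point to each station vs reported:
  RCM: calculated 69.4 vs reported 36.5 → residual 32.9 km
  PFO: calculated 24.8 vs reported 24.8 → residual 0.0 km
  JRSC: calculated 101.0 vs reported 101.0 → residual 0.0 km
  BGU: calculated 121.4 vs reported 121.4 → residual 0.0 km
PFO, JRSC, BGU are mutually consistent (residuals ≈ 0); RCM is off by 32.9 km.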